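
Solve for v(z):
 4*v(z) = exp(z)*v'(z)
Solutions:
 v(z) = C1*exp(-4*exp(-z))


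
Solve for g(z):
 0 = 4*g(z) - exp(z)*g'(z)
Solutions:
 g(z) = C1*exp(-4*exp(-z))


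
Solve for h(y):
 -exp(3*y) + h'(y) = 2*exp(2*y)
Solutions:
 h(y) = C1 + exp(3*y)/3 + exp(2*y)


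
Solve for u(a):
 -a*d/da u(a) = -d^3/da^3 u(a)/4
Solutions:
 u(a) = C1 + Integral(C2*airyai(2^(2/3)*a) + C3*airybi(2^(2/3)*a), a)


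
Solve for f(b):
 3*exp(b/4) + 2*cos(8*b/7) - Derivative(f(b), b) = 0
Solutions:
 f(b) = C1 + 12*exp(b/4) + 7*sin(8*b/7)/4


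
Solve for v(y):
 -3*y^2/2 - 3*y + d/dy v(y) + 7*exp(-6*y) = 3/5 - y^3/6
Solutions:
 v(y) = C1 - y^4/24 + y^3/2 + 3*y^2/2 + 3*y/5 + 7*exp(-6*y)/6


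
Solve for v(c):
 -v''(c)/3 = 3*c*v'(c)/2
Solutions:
 v(c) = C1 + C2*erf(3*c/2)


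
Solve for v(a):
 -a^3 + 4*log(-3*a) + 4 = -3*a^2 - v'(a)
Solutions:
 v(a) = C1 + a^4/4 - a^3 - 4*a*log(-a) - 4*a*log(3)


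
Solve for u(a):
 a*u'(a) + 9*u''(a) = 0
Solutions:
 u(a) = C1 + C2*erf(sqrt(2)*a/6)


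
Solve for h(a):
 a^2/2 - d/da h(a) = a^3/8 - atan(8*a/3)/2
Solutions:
 h(a) = C1 - a^4/32 + a^3/6 + a*atan(8*a/3)/2 - 3*log(64*a^2 + 9)/32


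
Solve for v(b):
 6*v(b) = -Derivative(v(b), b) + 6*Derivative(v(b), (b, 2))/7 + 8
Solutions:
 v(b) = C1*exp(b*(7 - sqrt(1057))/12) + C2*exp(b*(7 + sqrt(1057))/12) + 4/3


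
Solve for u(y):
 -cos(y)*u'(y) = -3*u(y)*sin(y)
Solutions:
 u(y) = C1/cos(y)^3


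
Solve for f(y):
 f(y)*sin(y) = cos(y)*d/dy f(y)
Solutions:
 f(y) = C1/cos(y)


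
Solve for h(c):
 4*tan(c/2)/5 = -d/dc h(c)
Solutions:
 h(c) = C1 + 8*log(cos(c/2))/5


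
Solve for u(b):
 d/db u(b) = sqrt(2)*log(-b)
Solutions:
 u(b) = C1 + sqrt(2)*b*log(-b) - sqrt(2)*b


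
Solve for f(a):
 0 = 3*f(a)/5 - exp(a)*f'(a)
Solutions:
 f(a) = C1*exp(-3*exp(-a)/5)


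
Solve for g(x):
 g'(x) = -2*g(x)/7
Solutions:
 g(x) = C1*exp(-2*x/7)


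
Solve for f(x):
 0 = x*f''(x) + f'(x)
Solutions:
 f(x) = C1 + C2*log(x)


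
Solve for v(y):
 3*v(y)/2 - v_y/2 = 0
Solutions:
 v(y) = C1*exp(3*y)


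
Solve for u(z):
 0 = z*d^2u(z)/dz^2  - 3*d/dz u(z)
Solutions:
 u(z) = C1 + C2*z^4


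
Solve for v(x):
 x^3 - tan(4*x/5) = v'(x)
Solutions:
 v(x) = C1 + x^4/4 + 5*log(cos(4*x/5))/4


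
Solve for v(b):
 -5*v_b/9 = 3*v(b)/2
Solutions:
 v(b) = C1*exp(-27*b/10)


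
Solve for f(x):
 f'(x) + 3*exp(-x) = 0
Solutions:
 f(x) = C1 + 3*exp(-x)


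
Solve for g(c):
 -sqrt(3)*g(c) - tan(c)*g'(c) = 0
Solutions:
 g(c) = C1/sin(c)^(sqrt(3))


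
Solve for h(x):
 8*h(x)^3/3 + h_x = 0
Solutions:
 h(x) = -sqrt(6)*sqrt(-1/(C1 - 8*x))/2
 h(x) = sqrt(6)*sqrt(-1/(C1 - 8*x))/2


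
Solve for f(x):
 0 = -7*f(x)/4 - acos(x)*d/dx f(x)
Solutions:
 f(x) = C1*exp(-7*Integral(1/acos(x), x)/4)


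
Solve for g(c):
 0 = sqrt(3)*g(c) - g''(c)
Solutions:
 g(c) = C1*exp(-3^(1/4)*c) + C2*exp(3^(1/4)*c)


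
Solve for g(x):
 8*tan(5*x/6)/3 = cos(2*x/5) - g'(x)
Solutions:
 g(x) = C1 + 16*log(cos(5*x/6))/5 + 5*sin(2*x/5)/2


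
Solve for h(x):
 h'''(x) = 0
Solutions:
 h(x) = C1 + C2*x + C3*x^2


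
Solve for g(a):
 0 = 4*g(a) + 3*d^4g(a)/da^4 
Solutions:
 g(a) = (C1*sin(3^(3/4)*a/3) + C2*cos(3^(3/4)*a/3))*exp(-3^(3/4)*a/3) + (C3*sin(3^(3/4)*a/3) + C4*cos(3^(3/4)*a/3))*exp(3^(3/4)*a/3)


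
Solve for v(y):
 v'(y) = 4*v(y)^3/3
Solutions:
 v(y) = -sqrt(6)*sqrt(-1/(C1 + 4*y))/2
 v(y) = sqrt(6)*sqrt(-1/(C1 + 4*y))/2


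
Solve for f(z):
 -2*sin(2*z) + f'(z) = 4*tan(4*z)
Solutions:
 f(z) = C1 - log(cos(4*z)) - cos(2*z)


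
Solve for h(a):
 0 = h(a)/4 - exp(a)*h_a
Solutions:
 h(a) = C1*exp(-exp(-a)/4)


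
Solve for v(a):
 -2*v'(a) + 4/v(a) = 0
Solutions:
 v(a) = -sqrt(C1 + 4*a)
 v(a) = sqrt(C1 + 4*a)


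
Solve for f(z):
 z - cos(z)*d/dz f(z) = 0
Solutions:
 f(z) = C1 + Integral(z/cos(z), z)


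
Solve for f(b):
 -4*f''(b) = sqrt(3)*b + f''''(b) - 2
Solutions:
 f(b) = C1 + C2*b + C3*sin(2*b) + C4*cos(2*b) - sqrt(3)*b^3/24 + b^2/4


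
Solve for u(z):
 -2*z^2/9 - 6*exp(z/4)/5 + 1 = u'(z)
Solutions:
 u(z) = C1 - 2*z^3/27 + z - 24*exp(z/4)/5


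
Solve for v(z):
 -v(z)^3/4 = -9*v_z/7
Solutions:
 v(z) = -3*sqrt(2)*sqrt(-1/(C1 + 7*z))
 v(z) = 3*sqrt(2)*sqrt(-1/(C1 + 7*z))


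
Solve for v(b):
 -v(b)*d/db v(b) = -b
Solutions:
 v(b) = -sqrt(C1 + b^2)
 v(b) = sqrt(C1 + b^2)


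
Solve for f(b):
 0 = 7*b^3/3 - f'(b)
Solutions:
 f(b) = C1 + 7*b^4/12


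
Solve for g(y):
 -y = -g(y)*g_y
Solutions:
 g(y) = -sqrt(C1 + y^2)
 g(y) = sqrt(C1 + y^2)


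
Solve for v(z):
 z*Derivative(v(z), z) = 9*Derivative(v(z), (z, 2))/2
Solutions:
 v(z) = C1 + C2*erfi(z/3)


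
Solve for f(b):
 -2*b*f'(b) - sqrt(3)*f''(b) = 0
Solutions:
 f(b) = C1 + C2*erf(3^(3/4)*b/3)


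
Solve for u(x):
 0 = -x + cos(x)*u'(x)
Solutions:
 u(x) = C1 + Integral(x/cos(x), x)


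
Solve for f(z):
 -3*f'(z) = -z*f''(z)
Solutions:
 f(z) = C1 + C2*z^4


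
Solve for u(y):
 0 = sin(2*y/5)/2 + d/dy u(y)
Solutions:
 u(y) = C1 + 5*cos(2*y/5)/4


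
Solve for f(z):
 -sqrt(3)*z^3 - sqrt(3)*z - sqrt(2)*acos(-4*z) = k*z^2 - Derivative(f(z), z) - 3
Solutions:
 f(z) = C1 + k*z^3/3 + sqrt(3)*z^4/4 + sqrt(3)*z^2/2 - 3*z + sqrt(2)*(z*acos(-4*z) + sqrt(1 - 16*z^2)/4)


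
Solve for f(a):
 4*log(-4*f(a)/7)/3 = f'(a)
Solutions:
 -3*Integral(1/(log(-_y) - log(7) + 2*log(2)), (_y, f(a)))/4 = C1 - a


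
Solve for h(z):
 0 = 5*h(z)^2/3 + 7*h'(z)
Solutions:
 h(z) = 21/(C1 + 5*z)


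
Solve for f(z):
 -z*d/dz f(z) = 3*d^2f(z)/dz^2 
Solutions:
 f(z) = C1 + C2*erf(sqrt(6)*z/6)


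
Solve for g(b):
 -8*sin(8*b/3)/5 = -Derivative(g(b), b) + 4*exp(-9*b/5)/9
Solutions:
 g(b) = C1 - 3*cos(8*b/3)/5 - 20*exp(-9*b/5)/81


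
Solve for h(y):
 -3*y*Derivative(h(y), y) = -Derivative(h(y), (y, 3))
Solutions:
 h(y) = C1 + Integral(C2*airyai(3^(1/3)*y) + C3*airybi(3^(1/3)*y), y)


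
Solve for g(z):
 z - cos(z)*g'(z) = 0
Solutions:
 g(z) = C1 + Integral(z/cos(z), z)


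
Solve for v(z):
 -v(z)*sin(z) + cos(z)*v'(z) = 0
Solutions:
 v(z) = C1/cos(z)


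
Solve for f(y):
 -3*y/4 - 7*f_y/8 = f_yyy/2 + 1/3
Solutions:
 f(y) = C1 + C2*sin(sqrt(7)*y/2) + C3*cos(sqrt(7)*y/2) - 3*y^2/7 - 8*y/21


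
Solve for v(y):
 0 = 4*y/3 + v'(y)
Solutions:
 v(y) = C1 - 2*y^2/3


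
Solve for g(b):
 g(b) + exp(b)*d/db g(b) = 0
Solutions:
 g(b) = C1*exp(exp(-b))


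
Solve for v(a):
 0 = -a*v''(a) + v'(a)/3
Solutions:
 v(a) = C1 + C2*a^(4/3)


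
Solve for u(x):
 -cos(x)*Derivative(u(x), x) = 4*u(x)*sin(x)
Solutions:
 u(x) = C1*cos(x)^4


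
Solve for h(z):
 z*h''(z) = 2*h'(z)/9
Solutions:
 h(z) = C1 + C2*z^(11/9)


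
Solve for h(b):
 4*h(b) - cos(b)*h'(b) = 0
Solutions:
 h(b) = C1*(sin(b)^2 + 2*sin(b) + 1)/(sin(b)^2 - 2*sin(b) + 1)


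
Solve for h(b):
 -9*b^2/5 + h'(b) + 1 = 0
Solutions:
 h(b) = C1 + 3*b^3/5 - b


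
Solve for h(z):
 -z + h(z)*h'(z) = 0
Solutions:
 h(z) = -sqrt(C1 + z^2)
 h(z) = sqrt(C1 + z^2)


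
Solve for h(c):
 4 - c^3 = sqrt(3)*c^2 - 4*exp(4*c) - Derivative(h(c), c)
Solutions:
 h(c) = C1 + c^4/4 + sqrt(3)*c^3/3 - 4*c - exp(4*c)


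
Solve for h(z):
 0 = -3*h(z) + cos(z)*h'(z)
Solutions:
 h(z) = C1*(sin(z) + 1)^(3/2)/(sin(z) - 1)^(3/2)


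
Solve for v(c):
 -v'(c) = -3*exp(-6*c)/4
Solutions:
 v(c) = C1 - exp(-6*c)/8


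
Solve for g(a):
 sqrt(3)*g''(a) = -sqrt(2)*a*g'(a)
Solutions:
 g(a) = C1 + C2*erf(6^(3/4)*a/6)


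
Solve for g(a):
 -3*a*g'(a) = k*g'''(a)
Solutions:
 g(a) = C1 + Integral(C2*airyai(3^(1/3)*a*(-1/k)^(1/3)) + C3*airybi(3^(1/3)*a*(-1/k)^(1/3)), a)


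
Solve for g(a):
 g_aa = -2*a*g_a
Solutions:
 g(a) = C1 + C2*erf(a)


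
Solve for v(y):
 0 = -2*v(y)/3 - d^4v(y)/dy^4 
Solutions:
 v(y) = (C1*sin(6^(3/4)*y/6) + C2*cos(6^(3/4)*y/6))*exp(-6^(3/4)*y/6) + (C3*sin(6^(3/4)*y/6) + C4*cos(6^(3/4)*y/6))*exp(6^(3/4)*y/6)


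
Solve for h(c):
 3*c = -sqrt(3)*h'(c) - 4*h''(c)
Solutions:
 h(c) = C1 + C2*exp(-sqrt(3)*c/4) - sqrt(3)*c^2/2 + 4*c


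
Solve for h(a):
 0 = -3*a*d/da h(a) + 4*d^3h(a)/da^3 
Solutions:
 h(a) = C1 + Integral(C2*airyai(6^(1/3)*a/2) + C3*airybi(6^(1/3)*a/2), a)


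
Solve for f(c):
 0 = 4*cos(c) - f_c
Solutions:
 f(c) = C1 + 4*sin(c)


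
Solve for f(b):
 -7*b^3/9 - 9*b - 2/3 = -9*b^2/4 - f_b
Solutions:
 f(b) = C1 + 7*b^4/36 - 3*b^3/4 + 9*b^2/2 + 2*b/3


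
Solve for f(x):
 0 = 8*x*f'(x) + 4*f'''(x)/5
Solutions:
 f(x) = C1 + Integral(C2*airyai(-10^(1/3)*x) + C3*airybi(-10^(1/3)*x), x)


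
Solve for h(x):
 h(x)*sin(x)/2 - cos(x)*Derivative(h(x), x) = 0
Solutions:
 h(x) = C1/sqrt(cos(x))


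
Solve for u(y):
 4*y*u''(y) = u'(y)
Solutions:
 u(y) = C1 + C2*y^(5/4)


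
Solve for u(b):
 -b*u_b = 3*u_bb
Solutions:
 u(b) = C1 + C2*erf(sqrt(6)*b/6)


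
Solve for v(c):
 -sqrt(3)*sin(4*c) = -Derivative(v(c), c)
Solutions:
 v(c) = C1 - sqrt(3)*cos(4*c)/4


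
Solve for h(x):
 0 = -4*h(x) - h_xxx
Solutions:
 h(x) = C3*exp(-2^(2/3)*x) + (C1*sin(2^(2/3)*sqrt(3)*x/2) + C2*cos(2^(2/3)*sqrt(3)*x/2))*exp(2^(2/3)*x/2)


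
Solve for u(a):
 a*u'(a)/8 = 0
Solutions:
 u(a) = C1


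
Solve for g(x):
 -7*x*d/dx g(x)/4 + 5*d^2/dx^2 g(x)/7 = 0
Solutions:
 g(x) = C1 + C2*erfi(7*sqrt(10)*x/20)


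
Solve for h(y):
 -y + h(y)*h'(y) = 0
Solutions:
 h(y) = -sqrt(C1 + y^2)
 h(y) = sqrt(C1 + y^2)


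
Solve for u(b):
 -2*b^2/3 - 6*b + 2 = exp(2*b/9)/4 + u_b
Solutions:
 u(b) = C1 - 2*b^3/9 - 3*b^2 + 2*b - 9*exp(2*b/9)/8


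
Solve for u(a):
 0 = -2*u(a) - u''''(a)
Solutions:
 u(a) = (C1*sin(2^(3/4)*a/2) + C2*cos(2^(3/4)*a/2))*exp(-2^(3/4)*a/2) + (C3*sin(2^(3/4)*a/2) + C4*cos(2^(3/4)*a/2))*exp(2^(3/4)*a/2)


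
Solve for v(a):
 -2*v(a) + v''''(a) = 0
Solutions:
 v(a) = C1*exp(-2^(1/4)*a) + C2*exp(2^(1/4)*a) + C3*sin(2^(1/4)*a) + C4*cos(2^(1/4)*a)


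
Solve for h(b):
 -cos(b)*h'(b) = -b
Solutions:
 h(b) = C1 + Integral(b/cos(b), b)


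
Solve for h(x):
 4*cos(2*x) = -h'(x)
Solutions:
 h(x) = C1 - 2*sin(2*x)


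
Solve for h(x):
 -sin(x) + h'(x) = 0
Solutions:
 h(x) = C1 - cos(x)


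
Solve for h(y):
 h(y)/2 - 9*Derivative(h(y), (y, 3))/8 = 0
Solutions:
 h(y) = C3*exp(2^(2/3)*3^(1/3)*y/3) + (C1*sin(2^(2/3)*3^(5/6)*y/6) + C2*cos(2^(2/3)*3^(5/6)*y/6))*exp(-2^(2/3)*3^(1/3)*y/6)


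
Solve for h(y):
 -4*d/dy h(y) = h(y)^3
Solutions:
 h(y) = -sqrt(2)*sqrt(-1/(C1 - y))
 h(y) = sqrt(2)*sqrt(-1/(C1 - y))


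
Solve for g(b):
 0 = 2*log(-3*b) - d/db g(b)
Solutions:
 g(b) = C1 + 2*b*log(-b) + 2*b*(-1 + log(3))


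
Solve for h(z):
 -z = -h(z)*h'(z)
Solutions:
 h(z) = -sqrt(C1 + z^2)
 h(z) = sqrt(C1 + z^2)


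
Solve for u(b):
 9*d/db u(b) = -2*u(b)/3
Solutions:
 u(b) = C1*exp(-2*b/27)


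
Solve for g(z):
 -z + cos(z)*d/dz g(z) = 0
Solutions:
 g(z) = C1 + Integral(z/cos(z), z)


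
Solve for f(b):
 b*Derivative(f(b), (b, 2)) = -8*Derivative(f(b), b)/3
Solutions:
 f(b) = C1 + C2/b^(5/3)


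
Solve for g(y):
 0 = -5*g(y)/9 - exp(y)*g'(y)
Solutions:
 g(y) = C1*exp(5*exp(-y)/9)


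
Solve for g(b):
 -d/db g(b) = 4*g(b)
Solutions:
 g(b) = C1*exp(-4*b)


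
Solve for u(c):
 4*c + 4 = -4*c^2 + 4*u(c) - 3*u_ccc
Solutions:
 u(c) = C3*exp(6^(2/3)*c/3) + c^2 + c + (C1*sin(2^(2/3)*3^(1/6)*c/2) + C2*cos(2^(2/3)*3^(1/6)*c/2))*exp(-6^(2/3)*c/6) + 1


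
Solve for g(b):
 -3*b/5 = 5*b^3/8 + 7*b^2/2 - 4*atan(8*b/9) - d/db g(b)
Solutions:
 g(b) = C1 + 5*b^4/32 + 7*b^3/6 + 3*b^2/10 - 4*b*atan(8*b/9) + 9*log(64*b^2 + 81)/4


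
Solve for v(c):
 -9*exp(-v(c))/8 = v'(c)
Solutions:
 v(c) = log(C1 - 9*c/8)


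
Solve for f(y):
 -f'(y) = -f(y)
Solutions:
 f(y) = C1*exp(y)


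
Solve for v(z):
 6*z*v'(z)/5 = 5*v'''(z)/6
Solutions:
 v(z) = C1 + Integral(C2*airyai(5^(1/3)*6^(2/3)*z/5) + C3*airybi(5^(1/3)*6^(2/3)*z/5), z)


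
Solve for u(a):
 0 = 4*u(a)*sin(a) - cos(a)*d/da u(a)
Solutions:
 u(a) = C1/cos(a)^4


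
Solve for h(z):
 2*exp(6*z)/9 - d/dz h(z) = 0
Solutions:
 h(z) = C1 + exp(6*z)/27


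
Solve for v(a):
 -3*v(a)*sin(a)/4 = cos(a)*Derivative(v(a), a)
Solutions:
 v(a) = C1*cos(a)^(3/4)


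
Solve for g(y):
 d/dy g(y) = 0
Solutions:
 g(y) = C1


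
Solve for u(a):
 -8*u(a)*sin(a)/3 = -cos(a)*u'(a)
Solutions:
 u(a) = C1/cos(a)^(8/3)


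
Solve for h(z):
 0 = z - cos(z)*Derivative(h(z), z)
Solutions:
 h(z) = C1 + Integral(z/cos(z), z)


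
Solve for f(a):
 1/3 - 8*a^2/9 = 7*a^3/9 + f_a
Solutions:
 f(a) = C1 - 7*a^4/36 - 8*a^3/27 + a/3


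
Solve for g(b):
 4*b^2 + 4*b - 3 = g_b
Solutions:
 g(b) = C1 + 4*b^3/3 + 2*b^2 - 3*b


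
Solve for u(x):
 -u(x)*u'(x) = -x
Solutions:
 u(x) = -sqrt(C1 + x^2)
 u(x) = sqrt(C1 + x^2)


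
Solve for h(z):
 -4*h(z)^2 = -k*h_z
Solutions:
 h(z) = -k/(C1*k + 4*z)


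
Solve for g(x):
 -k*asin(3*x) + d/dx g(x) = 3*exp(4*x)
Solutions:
 g(x) = C1 + k*(x*asin(3*x) + sqrt(1 - 9*x^2)/3) + 3*exp(4*x)/4


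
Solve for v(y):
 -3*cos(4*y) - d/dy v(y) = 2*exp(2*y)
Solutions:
 v(y) = C1 - exp(2*y) - 3*sin(4*y)/4


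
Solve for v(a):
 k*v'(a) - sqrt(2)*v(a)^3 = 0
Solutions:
 v(a) = -sqrt(2)*sqrt(-k/(C1*k + sqrt(2)*a))/2
 v(a) = sqrt(2)*sqrt(-k/(C1*k + sqrt(2)*a))/2


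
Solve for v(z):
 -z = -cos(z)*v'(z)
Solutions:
 v(z) = C1 + Integral(z/cos(z), z)


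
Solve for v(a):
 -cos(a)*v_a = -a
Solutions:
 v(a) = C1 + Integral(a/cos(a), a)


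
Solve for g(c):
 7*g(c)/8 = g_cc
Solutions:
 g(c) = C1*exp(-sqrt(14)*c/4) + C2*exp(sqrt(14)*c/4)


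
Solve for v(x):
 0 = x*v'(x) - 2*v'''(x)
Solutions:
 v(x) = C1 + Integral(C2*airyai(2^(2/3)*x/2) + C3*airybi(2^(2/3)*x/2), x)


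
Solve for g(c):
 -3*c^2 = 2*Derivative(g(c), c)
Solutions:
 g(c) = C1 - c^3/2


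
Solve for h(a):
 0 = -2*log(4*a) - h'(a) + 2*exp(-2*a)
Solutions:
 h(a) = C1 - 2*a*log(a) + 2*a*(1 - 2*log(2)) - exp(-2*a)


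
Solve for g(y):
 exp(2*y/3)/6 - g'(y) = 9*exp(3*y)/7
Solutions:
 g(y) = C1 + exp(2*y/3)/4 - 3*exp(3*y)/7


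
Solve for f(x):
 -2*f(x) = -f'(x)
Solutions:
 f(x) = C1*exp(2*x)


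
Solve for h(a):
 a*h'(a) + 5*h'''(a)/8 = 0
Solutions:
 h(a) = C1 + Integral(C2*airyai(-2*5^(2/3)*a/5) + C3*airybi(-2*5^(2/3)*a/5), a)


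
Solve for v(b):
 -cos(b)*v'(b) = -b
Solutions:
 v(b) = C1 + Integral(b/cos(b), b)


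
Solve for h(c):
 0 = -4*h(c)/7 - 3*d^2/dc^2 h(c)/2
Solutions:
 h(c) = C1*sin(2*sqrt(42)*c/21) + C2*cos(2*sqrt(42)*c/21)


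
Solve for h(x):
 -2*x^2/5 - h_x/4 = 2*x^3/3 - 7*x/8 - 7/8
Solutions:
 h(x) = C1 - 2*x^4/3 - 8*x^3/15 + 7*x^2/4 + 7*x/2


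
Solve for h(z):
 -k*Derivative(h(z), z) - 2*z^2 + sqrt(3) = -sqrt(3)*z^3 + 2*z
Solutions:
 h(z) = C1 + sqrt(3)*z^4/(4*k) - 2*z^3/(3*k) - z^2/k + sqrt(3)*z/k


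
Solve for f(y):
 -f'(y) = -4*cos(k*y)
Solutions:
 f(y) = C1 + 4*sin(k*y)/k


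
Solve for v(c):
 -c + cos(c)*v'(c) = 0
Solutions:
 v(c) = C1 + Integral(c/cos(c), c)


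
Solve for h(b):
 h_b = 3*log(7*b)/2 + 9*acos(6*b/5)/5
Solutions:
 h(b) = C1 + 3*b*log(b)/2 + 9*b*acos(6*b/5)/5 - 3*b/2 + 3*b*log(7)/2 - 3*sqrt(25 - 36*b^2)/10


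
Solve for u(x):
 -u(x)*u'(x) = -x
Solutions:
 u(x) = -sqrt(C1 + x^2)
 u(x) = sqrt(C1 + x^2)


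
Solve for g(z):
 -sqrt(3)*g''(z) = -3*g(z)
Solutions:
 g(z) = C1*exp(-3^(1/4)*z) + C2*exp(3^(1/4)*z)


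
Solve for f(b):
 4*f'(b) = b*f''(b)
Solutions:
 f(b) = C1 + C2*b^5


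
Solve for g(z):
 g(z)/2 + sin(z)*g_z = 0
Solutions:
 g(z) = C1*(cos(z) + 1)^(1/4)/(cos(z) - 1)^(1/4)


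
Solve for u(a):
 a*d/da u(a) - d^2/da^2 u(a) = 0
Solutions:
 u(a) = C1 + C2*erfi(sqrt(2)*a/2)


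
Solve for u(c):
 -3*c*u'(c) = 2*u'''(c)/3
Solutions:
 u(c) = C1 + Integral(C2*airyai(-6^(2/3)*c/2) + C3*airybi(-6^(2/3)*c/2), c)


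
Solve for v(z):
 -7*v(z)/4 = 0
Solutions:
 v(z) = 0


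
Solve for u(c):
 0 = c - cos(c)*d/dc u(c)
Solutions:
 u(c) = C1 + Integral(c/cos(c), c)


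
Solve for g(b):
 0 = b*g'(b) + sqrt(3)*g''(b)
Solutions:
 g(b) = C1 + C2*erf(sqrt(2)*3^(3/4)*b/6)


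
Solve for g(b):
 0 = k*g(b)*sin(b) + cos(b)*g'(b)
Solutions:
 g(b) = C1*exp(k*log(cos(b)))


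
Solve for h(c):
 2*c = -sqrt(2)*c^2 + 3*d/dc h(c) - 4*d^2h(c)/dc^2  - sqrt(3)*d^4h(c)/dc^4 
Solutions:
 h(c) = C1 + C2*exp(c*(-2^(2/3)*3^(1/6)*(27 + sqrt(256*sqrt(3) + 729))^(1/3) + 8*6^(1/3)/(27 + sqrt(256*sqrt(3) + 729))^(1/3))/12)*sin(c*(8*2^(1/3)*3^(5/6)/(27 + sqrt(256*sqrt(3) + 729))^(1/3) + 6^(2/3)*(27 + sqrt(256*sqrt(3) + 729))^(1/3))/12) + C3*exp(c*(-2^(2/3)*3^(1/6)*(27 + sqrt(256*sqrt(3) + 729))^(1/3) + 8*6^(1/3)/(27 + sqrt(256*sqrt(3) + 729))^(1/3))/12)*cos(c*(8*2^(1/3)*3^(5/6)/(27 + sqrt(256*sqrt(3) + 729))^(1/3) + 6^(2/3)*(27 + sqrt(256*sqrt(3) + 729))^(1/3))/12) + C4*exp(-c*(-2^(2/3)*3^(1/6)*(27 + sqrt(256*sqrt(3) + 729))^(1/3) + 8*6^(1/3)/(27 + sqrt(256*sqrt(3) + 729))^(1/3))/6) + sqrt(2)*c^3/9 + c^2/3 + 4*sqrt(2)*c^2/9 + 8*c/9 + 32*sqrt(2)*c/27


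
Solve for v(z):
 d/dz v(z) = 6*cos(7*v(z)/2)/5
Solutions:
 -6*z/5 - log(sin(7*v(z)/2) - 1)/7 + log(sin(7*v(z)/2) + 1)/7 = C1


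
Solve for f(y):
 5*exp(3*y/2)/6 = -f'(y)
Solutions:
 f(y) = C1 - 5*exp(3*y/2)/9


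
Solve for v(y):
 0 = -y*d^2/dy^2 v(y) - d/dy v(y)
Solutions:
 v(y) = C1 + C2*log(y)


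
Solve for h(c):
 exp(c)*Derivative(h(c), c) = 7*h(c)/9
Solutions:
 h(c) = C1*exp(-7*exp(-c)/9)


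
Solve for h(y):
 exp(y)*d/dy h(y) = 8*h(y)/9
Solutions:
 h(y) = C1*exp(-8*exp(-y)/9)


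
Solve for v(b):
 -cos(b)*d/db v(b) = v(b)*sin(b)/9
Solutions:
 v(b) = C1*cos(b)^(1/9)


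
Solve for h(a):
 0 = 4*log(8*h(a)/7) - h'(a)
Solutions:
 -Integral(1/(log(_y) - log(7) + 3*log(2)), (_y, h(a)))/4 = C1 - a


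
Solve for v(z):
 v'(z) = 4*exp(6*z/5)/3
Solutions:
 v(z) = C1 + 10*exp(6*z/5)/9


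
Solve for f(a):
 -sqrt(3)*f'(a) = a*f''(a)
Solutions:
 f(a) = C1 + C2*a^(1 - sqrt(3))


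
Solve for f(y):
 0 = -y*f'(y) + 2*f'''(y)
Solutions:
 f(y) = C1 + Integral(C2*airyai(2^(2/3)*y/2) + C3*airybi(2^(2/3)*y/2), y)


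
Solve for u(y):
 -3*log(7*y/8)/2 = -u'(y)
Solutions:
 u(y) = C1 + 3*y*log(y)/2 - 9*y*log(2)/2 - 3*y/2 + 3*y*log(7)/2


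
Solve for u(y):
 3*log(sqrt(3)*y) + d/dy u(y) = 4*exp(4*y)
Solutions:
 u(y) = C1 - 3*y*log(y) + y*(3 - 3*log(3)/2) + exp(4*y)


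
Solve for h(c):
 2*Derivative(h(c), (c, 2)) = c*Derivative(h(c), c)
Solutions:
 h(c) = C1 + C2*erfi(c/2)


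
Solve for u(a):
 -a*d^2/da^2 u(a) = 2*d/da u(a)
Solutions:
 u(a) = C1 + C2/a


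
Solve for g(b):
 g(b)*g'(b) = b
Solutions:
 g(b) = -sqrt(C1 + b^2)
 g(b) = sqrt(C1 + b^2)


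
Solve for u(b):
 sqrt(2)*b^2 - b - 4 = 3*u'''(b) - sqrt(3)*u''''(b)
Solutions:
 u(b) = C1 + C2*b + C3*b^2 + C4*exp(sqrt(3)*b) + sqrt(2)*b^5/180 + b^4*(-3 + 2*sqrt(6))/216 + b^3*(-12 - sqrt(3) + 2*sqrt(2))/54


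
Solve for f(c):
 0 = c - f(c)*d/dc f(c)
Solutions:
 f(c) = -sqrt(C1 + c^2)
 f(c) = sqrt(C1 + c^2)


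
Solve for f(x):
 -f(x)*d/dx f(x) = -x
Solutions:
 f(x) = -sqrt(C1 + x^2)
 f(x) = sqrt(C1 + x^2)


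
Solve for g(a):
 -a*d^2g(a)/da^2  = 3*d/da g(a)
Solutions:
 g(a) = C1 + C2/a^2


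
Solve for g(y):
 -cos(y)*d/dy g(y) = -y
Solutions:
 g(y) = C1 + Integral(y/cos(y), y)


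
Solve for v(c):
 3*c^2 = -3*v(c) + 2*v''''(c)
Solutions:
 v(c) = C1*exp(-2^(3/4)*3^(1/4)*c/2) + C2*exp(2^(3/4)*3^(1/4)*c/2) + C3*sin(2^(3/4)*3^(1/4)*c/2) + C4*cos(2^(3/4)*3^(1/4)*c/2) - c^2


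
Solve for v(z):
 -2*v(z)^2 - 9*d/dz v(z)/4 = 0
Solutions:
 v(z) = 9/(C1 + 8*z)


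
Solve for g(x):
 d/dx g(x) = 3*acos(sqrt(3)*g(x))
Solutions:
 Integral(1/acos(sqrt(3)*_y), (_y, g(x))) = C1 + 3*x


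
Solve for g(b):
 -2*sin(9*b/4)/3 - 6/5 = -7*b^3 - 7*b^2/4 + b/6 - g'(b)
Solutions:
 g(b) = C1 - 7*b^4/4 - 7*b^3/12 + b^2/12 + 6*b/5 - 8*cos(9*b/4)/27


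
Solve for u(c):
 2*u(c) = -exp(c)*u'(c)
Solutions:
 u(c) = C1*exp(2*exp(-c))


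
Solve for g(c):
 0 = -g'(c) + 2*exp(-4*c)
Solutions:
 g(c) = C1 - exp(-4*c)/2


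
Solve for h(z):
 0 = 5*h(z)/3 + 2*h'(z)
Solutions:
 h(z) = C1*exp(-5*z/6)


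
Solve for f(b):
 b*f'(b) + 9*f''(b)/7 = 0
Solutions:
 f(b) = C1 + C2*erf(sqrt(14)*b/6)


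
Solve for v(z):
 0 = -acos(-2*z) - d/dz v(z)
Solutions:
 v(z) = C1 - z*acos(-2*z) - sqrt(1 - 4*z^2)/2


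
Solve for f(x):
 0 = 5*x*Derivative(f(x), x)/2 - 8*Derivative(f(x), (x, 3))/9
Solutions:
 f(x) = C1 + Integral(C2*airyai(2^(2/3)*45^(1/3)*x/4) + C3*airybi(2^(2/3)*45^(1/3)*x/4), x)


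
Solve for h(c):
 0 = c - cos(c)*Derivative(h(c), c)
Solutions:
 h(c) = C1 + Integral(c/cos(c), c)


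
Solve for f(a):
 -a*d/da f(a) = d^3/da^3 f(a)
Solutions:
 f(a) = C1 + Integral(C2*airyai(-a) + C3*airybi(-a), a)


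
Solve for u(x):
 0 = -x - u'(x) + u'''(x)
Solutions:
 u(x) = C1 + C2*exp(-x) + C3*exp(x) - x^2/2


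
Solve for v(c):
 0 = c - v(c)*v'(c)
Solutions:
 v(c) = -sqrt(C1 + c^2)
 v(c) = sqrt(C1 + c^2)


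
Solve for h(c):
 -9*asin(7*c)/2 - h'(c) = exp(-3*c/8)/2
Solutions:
 h(c) = C1 - 9*c*asin(7*c)/2 - 9*sqrt(1 - 49*c^2)/14 + 4*exp(-3*c/8)/3


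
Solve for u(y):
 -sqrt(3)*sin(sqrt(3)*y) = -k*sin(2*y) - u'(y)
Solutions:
 u(y) = C1 + k*cos(2*y)/2 - cos(sqrt(3)*y)


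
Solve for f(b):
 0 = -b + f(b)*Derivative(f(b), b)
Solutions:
 f(b) = -sqrt(C1 + b^2)
 f(b) = sqrt(C1 + b^2)


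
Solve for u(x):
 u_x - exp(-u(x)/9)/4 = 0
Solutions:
 u(x) = 9*log(C1 + x/36)


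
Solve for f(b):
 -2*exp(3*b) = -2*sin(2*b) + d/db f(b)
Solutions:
 f(b) = C1 - 2*exp(3*b)/3 - cos(2*b)


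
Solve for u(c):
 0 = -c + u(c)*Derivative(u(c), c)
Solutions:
 u(c) = -sqrt(C1 + c^2)
 u(c) = sqrt(C1 + c^2)


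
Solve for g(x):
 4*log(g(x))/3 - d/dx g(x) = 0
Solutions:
 li(g(x)) = C1 + 4*x/3


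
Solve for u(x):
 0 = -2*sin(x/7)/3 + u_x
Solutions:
 u(x) = C1 - 14*cos(x/7)/3


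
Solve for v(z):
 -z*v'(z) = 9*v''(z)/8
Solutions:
 v(z) = C1 + C2*erf(2*z/3)


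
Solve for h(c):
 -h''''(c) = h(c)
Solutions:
 h(c) = (C1*sin(sqrt(2)*c/2) + C2*cos(sqrt(2)*c/2))*exp(-sqrt(2)*c/2) + (C3*sin(sqrt(2)*c/2) + C4*cos(sqrt(2)*c/2))*exp(sqrt(2)*c/2)


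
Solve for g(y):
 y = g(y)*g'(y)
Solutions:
 g(y) = -sqrt(C1 + y^2)
 g(y) = sqrt(C1 + y^2)


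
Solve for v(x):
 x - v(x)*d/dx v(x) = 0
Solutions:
 v(x) = -sqrt(C1 + x^2)
 v(x) = sqrt(C1 + x^2)


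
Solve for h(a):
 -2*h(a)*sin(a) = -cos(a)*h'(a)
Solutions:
 h(a) = C1/cos(a)^2


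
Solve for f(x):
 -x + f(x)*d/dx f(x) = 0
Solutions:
 f(x) = -sqrt(C1 + x^2)
 f(x) = sqrt(C1 + x^2)


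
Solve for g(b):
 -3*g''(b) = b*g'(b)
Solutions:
 g(b) = C1 + C2*erf(sqrt(6)*b/6)


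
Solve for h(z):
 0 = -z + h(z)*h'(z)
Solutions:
 h(z) = -sqrt(C1 + z^2)
 h(z) = sqrt(C1 + z^2)


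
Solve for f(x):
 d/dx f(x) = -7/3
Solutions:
 f(x) = C1 - 7*x/3


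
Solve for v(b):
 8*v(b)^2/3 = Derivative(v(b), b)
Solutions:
 v(b) = -3/(C1 + 8*b)


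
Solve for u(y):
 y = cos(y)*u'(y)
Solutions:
 u(y) = C1 + Integral(y/cos(y), y)


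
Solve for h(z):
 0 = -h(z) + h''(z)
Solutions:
 h(z) = C1*exp(-z) + C2*exp(z)


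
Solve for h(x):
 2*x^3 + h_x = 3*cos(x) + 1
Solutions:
 h(x) = C1 - x^4/2 + x + 3*sin(x)


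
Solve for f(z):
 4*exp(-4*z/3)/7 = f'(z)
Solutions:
 f(z) = C1 - 3*exp(-4*z/3)/7


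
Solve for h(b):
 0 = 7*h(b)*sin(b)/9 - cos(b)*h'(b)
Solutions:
 h(b) = C1/cos(b)^(7/9)


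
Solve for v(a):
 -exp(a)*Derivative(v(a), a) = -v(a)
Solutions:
 v(a) = C1*exp(-exp(-a))


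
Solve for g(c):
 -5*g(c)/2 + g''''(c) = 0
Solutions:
 g(c) = C1*exp(-2^(3/4)*5^(1/4)*c/2) + C2*exp(2^(3/4)*5^(1/4)*c/2) + C3*sin(2^(3/4)*5^(1/4)*c/2) + C4*cos(2^(3/4)*5^(1/4)*c/2)


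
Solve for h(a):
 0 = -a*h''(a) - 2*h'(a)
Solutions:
 h(a) = C1 + C2/a


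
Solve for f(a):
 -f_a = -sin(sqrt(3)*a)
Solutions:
 f(a) = C1 - sqrt(3)*cos(sqrt(3)*a)/3


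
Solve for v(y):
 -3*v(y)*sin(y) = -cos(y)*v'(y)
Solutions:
 v(y) = C1/cos(y)^3


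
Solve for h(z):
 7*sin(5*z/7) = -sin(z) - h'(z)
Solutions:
 h(z) = C1 + 49*cos(5*z/7)/5 + cos(z)


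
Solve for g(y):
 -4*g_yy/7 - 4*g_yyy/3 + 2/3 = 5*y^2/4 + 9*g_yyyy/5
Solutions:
 g(y) = C1 + C2*y - 35*y^4/192 + 245*y^3/144 - 2555*y^2/576 + (C3*sin(2*sqrt(1610)*y/189) + C4*cos(2*sqrt(1610)*y/189))*exp(-10*y/27)


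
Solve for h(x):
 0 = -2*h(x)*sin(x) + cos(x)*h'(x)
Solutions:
 h(x) = C1/cos(x)^2


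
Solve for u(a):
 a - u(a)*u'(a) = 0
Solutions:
 u(a) = -sqrt(C1 + a^2)
 u(a) = sqrt(C1 + a^2)


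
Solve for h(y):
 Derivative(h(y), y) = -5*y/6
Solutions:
 h(y) = C1 - 5*y^2/12


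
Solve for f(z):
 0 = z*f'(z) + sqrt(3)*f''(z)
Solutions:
 f(z) = C1 + C2*erf(sqrt(2)*3^(3/4)*z/6)


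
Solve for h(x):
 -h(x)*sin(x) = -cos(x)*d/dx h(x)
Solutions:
 h(x) = C1/cos(x)


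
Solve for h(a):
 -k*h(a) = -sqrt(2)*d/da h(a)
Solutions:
 h(a) = C1*exp(sqrt(2)*a*k/2)


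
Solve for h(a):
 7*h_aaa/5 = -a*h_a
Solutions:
 h(a) = C1 + Integral(C2*airyai(-5^(1/3)*7^(2/3)*a/7) + C3*airybi(-5^(1/3)*7^(2/3)*a/7), a)


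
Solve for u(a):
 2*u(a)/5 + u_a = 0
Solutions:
 u(a) = C1*exp(-2*a/5)


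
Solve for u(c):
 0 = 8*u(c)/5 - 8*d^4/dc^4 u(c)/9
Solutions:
 u(c) = C1*exp(-sqrt(3)*5^(3/4)*c/5) + C2*exp(sqrt(3)*5^(3/4)*c/5) + C3*sin(sqrt(3)*5^(3/4)*c/5) + C4*cos(sqrt(3)*5^(3/4)*c/5)


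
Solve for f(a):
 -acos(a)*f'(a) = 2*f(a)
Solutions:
 f(a) = C1*exp(-2*Integral(1/acos(a), a))


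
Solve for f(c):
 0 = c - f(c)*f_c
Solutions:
 f(c) = -sqrt(C1 + c^2)
 f(c) = sqrt(C1 + c^2)


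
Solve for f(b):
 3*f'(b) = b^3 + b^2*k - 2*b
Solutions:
 f(b) = C1 + b^4/12 + b^3*k/9 - b^2/3


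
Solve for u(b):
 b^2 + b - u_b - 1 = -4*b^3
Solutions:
 u(b) = C1 + b^4 + b^3/3 + b^2/2 - b


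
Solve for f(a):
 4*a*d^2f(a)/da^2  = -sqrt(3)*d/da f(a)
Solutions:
 f(a) = C1 + C2*a^(1 - sqrt(3)/4)


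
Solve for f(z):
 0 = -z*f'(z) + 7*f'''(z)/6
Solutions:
 f(z) = C1 + Integral(C2*airyai(6^(1/3)*7^(2/3)*z/7) + C3*airybi(6^(1/3)*7^(2/3)*z/7), z)


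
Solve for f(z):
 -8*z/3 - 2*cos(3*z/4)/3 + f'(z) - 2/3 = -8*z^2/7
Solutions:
 f(z) = C1 - 8*z^3/21 + 4*z^2/3 + 2*z/3 + 8*sin(3*z/4)/9


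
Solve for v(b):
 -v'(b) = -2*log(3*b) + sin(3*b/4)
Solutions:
 v(b) = C1 + 2*b*log(b) - 2*b + 2*b*log(3) + 4*cos(3*b/4)/3


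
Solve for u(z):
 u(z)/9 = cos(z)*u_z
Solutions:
 u(z) = C1*(sin(z) + 1)^(1/18)/(sin(z) - 1)^(1/18)


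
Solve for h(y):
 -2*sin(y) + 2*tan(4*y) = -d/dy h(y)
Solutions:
 h(y) = C1 + log(cos(4*y))/2 - 2*cos(y)


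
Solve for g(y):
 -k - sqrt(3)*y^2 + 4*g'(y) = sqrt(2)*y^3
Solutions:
 g(y) = C1 + k*y/4 + sqrt(2)*y^4/16 + sqrt(3)*y^3/12


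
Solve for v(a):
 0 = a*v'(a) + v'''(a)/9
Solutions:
 v(a) = C1 + Integral(C2*airyai(-3^(2/3)*a) + C3*airybi(-3^(2/3)*a), a)


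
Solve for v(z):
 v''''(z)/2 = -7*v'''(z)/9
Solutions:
 v(z) = C1 + C2*z + C3*z^2 + C4*exp(-14*z/9)


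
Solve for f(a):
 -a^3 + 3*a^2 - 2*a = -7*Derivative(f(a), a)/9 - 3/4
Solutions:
 f(a) = C1 + 9*a^4/28 - 9*a^3/7 + 9*a^2/7 - 27*a/28


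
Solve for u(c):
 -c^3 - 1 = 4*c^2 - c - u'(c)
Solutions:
 u(c) = C1 + c^4/4 + 4*c^3/3 - c^2/2 + c


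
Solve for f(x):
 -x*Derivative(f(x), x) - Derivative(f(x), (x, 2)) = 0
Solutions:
 f(x) = C1 + C2*erf(sqrt(2)*x/2)


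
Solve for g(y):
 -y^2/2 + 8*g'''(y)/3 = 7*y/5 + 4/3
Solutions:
 g(y) = C1 + C2*y + C3*y^2 + y^5/320 + 7*y^4/320 + y^3/12


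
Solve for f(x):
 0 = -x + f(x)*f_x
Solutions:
 f(x) = -sqrt(C1 + x^2)
 f(x) = sqrt(C1 + x^2)


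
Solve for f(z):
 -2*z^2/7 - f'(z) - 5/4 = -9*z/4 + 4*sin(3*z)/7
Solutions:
 f(z) = C1 - 2*z^3/21 + 9*z^2/8 - 5*z/4 + 4*cos(3*z)/21


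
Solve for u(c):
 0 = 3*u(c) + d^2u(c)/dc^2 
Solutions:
 u(c) = C1*sin(sqrt(3)*c) + C2*cos(sqrt(3)*c)


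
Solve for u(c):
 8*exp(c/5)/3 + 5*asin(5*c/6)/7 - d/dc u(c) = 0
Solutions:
 u(c) = C1 + 5*c*asin(5*c/6)/7 + sqrt(36 - 25*c^2)/7 + 40*exp(c/5)/3


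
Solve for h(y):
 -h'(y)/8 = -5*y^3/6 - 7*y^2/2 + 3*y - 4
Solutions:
 h(y) = C1 + 5*y^4/3 + 28*y^3/3 - 12*y^2 + 32*y


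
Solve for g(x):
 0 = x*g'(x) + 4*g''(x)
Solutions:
 g(x) = C1 + C2*erf(sqrt(2)*x/4)


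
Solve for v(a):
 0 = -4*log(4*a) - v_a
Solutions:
 v(a) = C1 - 4*a*log(a) - a*log(256) + 4*a


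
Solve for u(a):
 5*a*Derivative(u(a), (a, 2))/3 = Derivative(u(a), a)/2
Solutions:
 u(a) = C1 + C2*a^(13/10)


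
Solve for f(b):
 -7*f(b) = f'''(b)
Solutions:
 f(b) = C3*exp(-7^(1/3)*b) + (C1*sin(sqrt(3)*7^(1/3)*b/2) + C2*cos(sqrt(3)*7^(1/3)*b/2))*exp(7^(1/3)*b/2)


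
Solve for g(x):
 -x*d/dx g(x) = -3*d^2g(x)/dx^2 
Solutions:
 g(x) = C1 + C2*erfi(sqrt(6)*x/6)


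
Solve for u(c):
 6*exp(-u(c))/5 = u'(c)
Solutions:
 u(c) = log(C1 + 6*c/5)


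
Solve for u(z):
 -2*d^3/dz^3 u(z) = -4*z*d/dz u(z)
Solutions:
 u(z) = C1 + Integral(C2*airyai(2^(1/3)*z) + C3*airybi(2^(1/3)*z), z)


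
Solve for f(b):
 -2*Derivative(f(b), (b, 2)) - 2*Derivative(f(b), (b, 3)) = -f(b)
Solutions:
 f(b) = C1*exp(-b*(2*2^(2/3)/(3*sqrt(57) + 23)^(1/3) + 4 + 2^(1/3)*(3*sqrt(57) + 23)^(1/3))/12)*sin(2^(1/3)*sqrt(3)*b*(-(3*sqrt(57) + 23)^(1/3) + 2*2^(1/3)/(3*sqrt(57) + 23)^(1/3))/12) + C2*exp(-b*(2*2^(2/3)/(3*sqrt(57) + 23)^(1/3) + 4 + 2^(1/3)*(3*sqrt(57) + 23)^(1/3))/12)*cos(2^(1/3)*sqrt(3)*b*(-(3*sqrt(57) + 23)^(1/3) + 2*2^(1/3)/(3*sqrt(57) + 23)^(1/3))/12) + C3*exp(b*(-2 + 2*2^(2/3)/(3*sqrt(57) + 23)^(1/3) + 2^(1/3)*(3*sqrt(57) + 23)^(1/3))/6)


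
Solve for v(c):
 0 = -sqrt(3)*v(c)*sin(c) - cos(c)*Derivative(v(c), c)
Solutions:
 v(c) = C1*cos(c)^(sqrt(3))


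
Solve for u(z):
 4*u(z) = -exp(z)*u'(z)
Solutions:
 u(z) = C1*exp(4*exp(-z))


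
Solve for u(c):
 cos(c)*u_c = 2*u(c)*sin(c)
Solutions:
 u(c) = C1/cos(c)^2


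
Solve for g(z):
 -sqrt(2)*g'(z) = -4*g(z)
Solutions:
 g(z) = C1*exp(2*sqrt(2)*z)


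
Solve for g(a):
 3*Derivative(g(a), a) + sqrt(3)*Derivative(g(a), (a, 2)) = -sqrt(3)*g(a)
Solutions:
 g(a) = (C1*sin(a/2) + C2*cos(a/2))*exp(-sqrt(3)*a/2)


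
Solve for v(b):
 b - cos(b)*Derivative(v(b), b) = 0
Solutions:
 v(b) = C1 + Integral(b/cos(b), b)


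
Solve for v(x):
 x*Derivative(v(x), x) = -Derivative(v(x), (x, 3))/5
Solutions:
 v(x) = C1 + Integral(C2*airyai(-5^(1/3)*x) + C3*airybi(-5^(1/3)*x), x)


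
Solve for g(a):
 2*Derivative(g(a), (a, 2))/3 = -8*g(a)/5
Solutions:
 g(a) = C1*sin(2*sqrt(15)*a/5) + C2*cos(2*sqrt(15)*a/5)


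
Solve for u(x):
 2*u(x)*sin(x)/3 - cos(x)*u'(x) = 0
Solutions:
 u(x) = C1/cos(x)^(2/3)


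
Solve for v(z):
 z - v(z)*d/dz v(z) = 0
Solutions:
 v(z) = -sqrt(C1 + z^2)
 v(z) = sqrt(C1 + z^2)


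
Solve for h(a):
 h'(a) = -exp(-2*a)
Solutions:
 h(a) = C1 + exp(-2*a)/2


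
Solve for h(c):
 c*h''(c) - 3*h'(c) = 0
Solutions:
 h(c) = C1 + C2*c^4


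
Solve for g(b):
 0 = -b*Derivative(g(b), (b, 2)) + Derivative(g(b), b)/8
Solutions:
 g(b) = C1 + C2*b^(9/8)


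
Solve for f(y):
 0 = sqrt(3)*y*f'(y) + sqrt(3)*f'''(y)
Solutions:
 f(y) = C1 + Integral(C2*airyai(-y) + C3*airybi(-y), y)


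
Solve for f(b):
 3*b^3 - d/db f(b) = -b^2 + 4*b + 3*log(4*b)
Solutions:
 f(b) = C1 + 3*b^4/4 + b^3/3 - 2*b^2 - 3*b*log(b) - b*log(64) + 3*b


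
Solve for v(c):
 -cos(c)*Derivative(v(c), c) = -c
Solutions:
 v(c) = C1 + Integral(c/cos(c), c)


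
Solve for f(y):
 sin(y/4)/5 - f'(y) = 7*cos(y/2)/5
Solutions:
 f(y) = C1 - 14*sin(y/2)/5 - 4*cos(y/4)/5


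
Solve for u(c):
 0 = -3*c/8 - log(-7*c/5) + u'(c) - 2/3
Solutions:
 u(c) = C1 + 3*c^2/16 + c*log(-c) + c*(-log(5) - 1/3 + log(7))


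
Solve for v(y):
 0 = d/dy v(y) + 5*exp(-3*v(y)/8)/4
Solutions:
 v(y) = 8*log(C1 - 15*y/32)/3
 v(y) = 8*log((-6^(1/3) - 2^(1/3)*3^(5/6)*I)*(C1 - 5*y)^(1/3)/8)
 v(y) = 8*log((-6^(1/3) + 2^(1/3)*3^(5/6)*I)*(C1 - 5*y)^(1/3)/8)


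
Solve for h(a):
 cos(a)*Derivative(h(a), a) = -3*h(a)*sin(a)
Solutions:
 h(a) = C1*cos(a)^3


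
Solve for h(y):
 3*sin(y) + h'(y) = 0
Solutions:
 h(y) = C1 + 3*cos(y)


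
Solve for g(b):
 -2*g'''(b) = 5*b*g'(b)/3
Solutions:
 g(b) = C1 + Integral(C2*airyai(-5^(1/3)*6^(2/3)*b/6) + C3*airybi(-5^(1/3)*6^(2/3)*b/6), b)


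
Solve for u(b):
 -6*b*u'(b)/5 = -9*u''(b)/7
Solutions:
 u(b) = C1 + C2*erfi(sqrt(105)*b/15)


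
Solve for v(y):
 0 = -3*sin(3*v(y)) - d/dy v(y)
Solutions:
 v(y) = -acos((-C1 - exp(18*y))/(C1 - exp(18*y)))/3 + 2*pi/3
 v(y) = acos((-C1 - exp(18*y))/(C1 - exp(18*y)))/3


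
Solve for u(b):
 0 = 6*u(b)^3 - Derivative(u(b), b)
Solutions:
 u(b) = -sqrt(2)*sqrt(-1/(C1 + 6*b))/2
 u(b) = sqrt(2)*sqrt(-1/(C1 + 6*b))/2


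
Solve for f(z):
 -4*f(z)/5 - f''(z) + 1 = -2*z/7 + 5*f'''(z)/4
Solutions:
 f(z) = C1*exp(z*(-4 + 4/(3*sqrt(2265) + 143)^(1/3) + (3*sqrt(2265) + 143)^(1/3))/15)*sin(sqrt(3)*z*(-(3*sqrt(2265) + 143)^(1/3) + 4/(3*sqrt(2265) + 143)^(1/3))/15) + C2*exp(z*(-4 + 4/(3*sqrt(2265) + 143)^(1/3) + (3*sqrt(2265) + 143)^(1/3))/15)*cos(sqrt(3)*z*(-(3*sqrt(2265) + 143)^(1/3) + 4/(3*sqrt(2265) + 143)^(1/3))/15) + C3*exp(-2*z*(4/(3*sqrt(2265) + 143)^(1/3) + 2 + (3*sqrt(2265) + 143)^(1/3))/15) + 5*z/14 + 5/4


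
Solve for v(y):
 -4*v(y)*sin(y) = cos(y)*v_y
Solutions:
 v(y) = C1*cos(y)^4


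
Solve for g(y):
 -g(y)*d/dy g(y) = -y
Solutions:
 g(y) = -sqrt(C1 + y^2)
 g(y) = sqrt(C1 + y^2)


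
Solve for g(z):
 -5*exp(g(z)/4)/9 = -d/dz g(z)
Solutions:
 g(z) = 4*log(-1/(C1 + 5*z)) + 8*log(6)


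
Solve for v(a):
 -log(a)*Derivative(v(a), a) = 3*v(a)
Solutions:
 v(a) = C1*exp(-3*li(a))


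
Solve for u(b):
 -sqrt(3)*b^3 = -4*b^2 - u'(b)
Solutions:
 u(b) = C1 + sqrt(3)*b^4/4 - 4*b^3/3


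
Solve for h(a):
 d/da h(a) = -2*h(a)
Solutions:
 h(a) = C1*exp(-2*a)


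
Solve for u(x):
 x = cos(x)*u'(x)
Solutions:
 u(x) = C1 + Integral(x/cos(x), x)


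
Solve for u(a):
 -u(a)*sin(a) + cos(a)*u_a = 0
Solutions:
 u(a) = C1/cos(a)


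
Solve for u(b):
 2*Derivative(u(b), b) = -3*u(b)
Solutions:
 u(b) = C1*exp(-3*b/2)


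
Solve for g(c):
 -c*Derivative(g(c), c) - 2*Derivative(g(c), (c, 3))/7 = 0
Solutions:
 g(c) = C1 + Integral(C2*airyai(-2^(2/3)*7^(1/3)*c/2) + C3*airybi(-2^(2/3)*7^(1/3)*c/2), c)


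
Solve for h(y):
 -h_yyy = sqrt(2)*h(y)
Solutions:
 h(y) = C3*exp(-2^(1/6)*y) + (C1*sin(2^(1/6)*sqrt(3)*y/2) + C2*cos(2^(1/6)*sqrt(3)*y/2))*exp(2^(1/6)*y/2)


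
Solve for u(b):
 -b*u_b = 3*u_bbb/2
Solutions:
 u(b) = C1 + Integral(C2*airyai(-2^(1/3)*3^(2/3)*b/3) + C3*airybi(-2^(1/3)*3^(2/3)*b/3), b)


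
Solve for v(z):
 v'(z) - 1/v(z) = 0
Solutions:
 v(z) = -sqrt(C1 + 2*z)
 v(z) = sqrt(C1 + 2*z)


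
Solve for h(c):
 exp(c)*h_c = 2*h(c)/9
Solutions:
 h(c) = C1*exp(-2*exp(-c)/9)


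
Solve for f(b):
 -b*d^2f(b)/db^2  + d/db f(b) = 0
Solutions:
 f(b) = C1 + C2*b^2


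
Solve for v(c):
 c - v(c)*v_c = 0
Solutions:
 v(c) = -sqrt(C1 + c^2)
 v(c) = sqrt(C1 + c^2)


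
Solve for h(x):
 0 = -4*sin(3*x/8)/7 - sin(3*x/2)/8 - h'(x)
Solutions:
 h(x) = C1 + 32*cos(3*x/8)/21 + cos(3*x/2)/12


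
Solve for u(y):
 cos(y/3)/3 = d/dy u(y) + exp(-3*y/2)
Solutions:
 u(y) = C1 + sin(y/3) + 2*exp(-3*y/2)/3


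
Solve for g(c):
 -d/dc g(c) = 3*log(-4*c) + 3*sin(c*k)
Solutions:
 g(c) = C1 - 3*c*log(-c) - 6*c*log(2) + 3*c - 3*Piecewise((-cos(c*k)/k, Ne(k, 0)), (0, True))


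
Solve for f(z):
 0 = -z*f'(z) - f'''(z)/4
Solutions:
 f(z) = C1 + Integral(C2*airyai(-2^(2/3)*z) + C3*airybi(-2^(2/3)*z), z)


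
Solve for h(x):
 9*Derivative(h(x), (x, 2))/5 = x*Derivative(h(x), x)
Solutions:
 h(x) = C1 + C2*erfi(sqrt(10)*x/6)


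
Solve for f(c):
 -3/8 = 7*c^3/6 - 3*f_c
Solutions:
 f(c) = C1 + 7*c^4/72 + c/8


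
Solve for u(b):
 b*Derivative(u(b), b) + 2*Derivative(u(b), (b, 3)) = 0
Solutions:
 u(b) = C1 + Integral(C2*airyai(-2^(2/3)*b/2) + C3*airybi(-2^(2/3)*b/2), b)


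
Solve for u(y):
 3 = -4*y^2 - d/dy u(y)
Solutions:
 u(y) = C1 - 4*y^3/3 - 3*y


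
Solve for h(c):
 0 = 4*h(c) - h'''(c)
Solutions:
 h(c) = C3*exp(2^(2/3)*c) + (C1*sin(2^(2/3)*sqrt(3)*c/2) + C2*cos(2^(2/3)*sqrt(3)*c/2))*exp(-2^(2/3)*c/2)


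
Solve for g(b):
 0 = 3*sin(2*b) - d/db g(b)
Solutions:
 g(b) = C1 - 3*cos(2*b)/2


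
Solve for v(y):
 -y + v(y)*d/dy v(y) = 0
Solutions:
 v(y) = -sqrt(C1 + y^2)
 v(y) = sqrt(C1 + y^2)


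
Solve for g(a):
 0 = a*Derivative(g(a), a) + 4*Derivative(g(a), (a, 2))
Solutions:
 g(a) = C1 + C2*erf(sqrt(2)*a/4)


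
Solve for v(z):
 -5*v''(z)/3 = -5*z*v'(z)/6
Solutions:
 v(z) = C1 + C2*erfi(z/2)


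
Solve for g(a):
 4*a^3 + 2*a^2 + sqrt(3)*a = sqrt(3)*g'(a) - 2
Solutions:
 g(a) = C1 + sqrt(3)*a^4/3 + 2*sqrt(3)*a^3/9 + a^2/2 + 2*sqrt(3)*a/3


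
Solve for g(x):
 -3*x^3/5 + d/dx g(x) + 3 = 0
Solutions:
 g(x) = C1 + 3*x^4/20 - 3*x


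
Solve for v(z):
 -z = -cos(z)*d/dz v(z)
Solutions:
 v(z) = C1 + Integral(z/cos(z), z)


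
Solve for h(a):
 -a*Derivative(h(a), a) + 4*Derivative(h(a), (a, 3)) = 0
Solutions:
 h(a) = C1 + Integral(C2*airyai(2^(1/3)*a/2) + C3*airybi(2^(1/3)*a/2), a)


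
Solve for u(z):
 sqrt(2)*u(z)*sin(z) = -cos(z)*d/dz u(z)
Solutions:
 u(z) = C1*cos(z)^(sqrt(2))


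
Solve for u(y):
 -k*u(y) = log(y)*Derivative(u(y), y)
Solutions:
 u(y) = C1*exp(-k*li(y))


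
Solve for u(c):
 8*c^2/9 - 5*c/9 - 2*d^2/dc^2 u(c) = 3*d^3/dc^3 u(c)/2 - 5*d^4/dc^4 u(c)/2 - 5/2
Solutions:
 u(c) = C1 + C2*c + C3*exp(c*(3 - sqrt(89))/10) + C4*exp(c*(3 + sqrt(89))/10) + c^4/27 - 17*c^3/108 + 221*c^2/144


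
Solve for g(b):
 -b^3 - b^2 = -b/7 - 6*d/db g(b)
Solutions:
 g(b) = C1 + b^4/24 + b^3/18 - b^2/84


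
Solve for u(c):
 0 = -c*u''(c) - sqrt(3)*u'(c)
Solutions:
 u(c) = C1 + C2*c^(1 - sqrt(3))


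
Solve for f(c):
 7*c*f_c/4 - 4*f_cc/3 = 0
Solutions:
 f(c) = C1 + C2*erfi(sqrt(42)*c/8)


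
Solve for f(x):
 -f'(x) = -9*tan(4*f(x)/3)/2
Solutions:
 f(x) = -3*asin(C1*exp(6*x))/4 + 3*pi/4
 f(x) = 3*asin(C1*exp(6*x))/4


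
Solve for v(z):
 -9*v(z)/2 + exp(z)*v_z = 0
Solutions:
 v(z) = C1*exp(-9*exp(-z)/2)


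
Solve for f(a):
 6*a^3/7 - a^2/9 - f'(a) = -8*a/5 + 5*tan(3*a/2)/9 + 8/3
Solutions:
 f(a) = C1 + 3*a^4/14 - a^3/27 + 4*a^2/5 - 8*a/3 + 10*log(cos(3*a/2))/27


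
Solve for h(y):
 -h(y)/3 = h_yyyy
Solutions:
 h(y) = (C1*sin(sqrt(2)*3^(3/4)*y/6) + C2*cos(sqrt(2)*3^(3/4)*y/6))*exp(-sqrt(2)*3^(3/4)*y/6) + (C3*sin(sqrt(2)*3^(3/4)*y/6) + C4*cos(sqrt(2)*3^(3/4)*y/6))*exp(sqrt(2)*3^(3/4)*y/6)


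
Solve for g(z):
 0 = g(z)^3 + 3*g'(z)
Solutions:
 g(z) = -sqrt(6)*sqrt(-1/(C1 - z))/2
 g(z) = sqrt(6)*sqrt(-1/(C1 - z))/2


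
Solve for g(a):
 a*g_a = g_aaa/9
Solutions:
 g(a) = C1 + Integral(C2*airyai(3^(2/3)*a) + C3*airybi(3^(2/3)*a), a)


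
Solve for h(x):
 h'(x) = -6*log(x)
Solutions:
 h(x) = C1 - 6*x*log(x) + 6*x


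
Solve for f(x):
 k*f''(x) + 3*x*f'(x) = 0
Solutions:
 f(x) = C1 + C2*sqrt(k)*erf(sqrt(6)*x*sqrt(1/k)/2)


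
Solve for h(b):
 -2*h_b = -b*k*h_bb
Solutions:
 h(b) = C1 + b^(((re(k) + 2)*re(k) + im(k)^2)/(re(k)^2 + im(k)^2))*(C2*sin(2*log(b)*Abs(im(k))/(re(k)^2 + im(k)^2)) + C3*cos(2*log(b)*im(k)/(re(k)^2 + im(k)^2)))
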